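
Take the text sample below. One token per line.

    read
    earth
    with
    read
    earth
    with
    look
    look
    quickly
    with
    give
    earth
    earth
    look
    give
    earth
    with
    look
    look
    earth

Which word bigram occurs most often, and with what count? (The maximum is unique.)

"earth with", 3 times

Bigram frequencies (highest first):
  earth with: 3
  read earth: 2
  with look: 2
  look look: 2
  give earth: 2
  with read: 1
  … (7 more, each ≤ 1)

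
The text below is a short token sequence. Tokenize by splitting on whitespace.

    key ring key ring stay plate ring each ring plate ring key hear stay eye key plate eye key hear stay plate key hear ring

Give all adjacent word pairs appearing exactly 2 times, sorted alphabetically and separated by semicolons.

Bigram counts meeting the condition (exactly 2 times):
  eye key: 2
  hear stay: 2
  key ring: 2
  plate ring: 2
  ring key: 2
  stay plate: 2

eye key; hear stay; key ring; plate ring; ring key; stay plate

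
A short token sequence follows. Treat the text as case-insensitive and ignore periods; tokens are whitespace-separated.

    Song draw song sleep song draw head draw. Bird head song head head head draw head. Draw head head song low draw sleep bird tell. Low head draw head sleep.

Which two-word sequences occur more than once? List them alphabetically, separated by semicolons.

Bigram counts meeting the condition (more than once):
  draw head: 4
  head draw: 4
  head head: 3
  head song: 2
  song draw: 2

draw head; head draw; head head; head song; song draw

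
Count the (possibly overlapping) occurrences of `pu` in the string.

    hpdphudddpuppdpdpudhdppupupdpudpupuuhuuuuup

7

Sliding a length-2 window over the 43 characters (42 positions):
  position 10–11: pu
  position 17–18: pu
  position 23–24: pu
  position 25–26: pu
  position 29–30: pu
  position 32–33: pu
  position 34–35: pu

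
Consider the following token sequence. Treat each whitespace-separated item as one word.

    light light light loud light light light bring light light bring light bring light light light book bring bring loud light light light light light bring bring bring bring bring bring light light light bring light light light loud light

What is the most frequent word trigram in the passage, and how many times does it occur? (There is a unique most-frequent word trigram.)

Trigram frequencies (highest first):
  light light light: 8
  light light bring: 4
  light bring light: 4
  bring light light: 4
  bring bring bring: 4
  light light loud: 2
  … (10 more, each ≤ 2)

"light light light", 8 times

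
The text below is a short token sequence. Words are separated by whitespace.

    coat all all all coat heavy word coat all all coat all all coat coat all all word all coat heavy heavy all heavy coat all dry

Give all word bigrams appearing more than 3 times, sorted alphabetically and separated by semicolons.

all all; all coat; coat all

Bigram counts meeting the condition (more than 3 times):
  all all: 5
  all coat: 4
  coat all: 5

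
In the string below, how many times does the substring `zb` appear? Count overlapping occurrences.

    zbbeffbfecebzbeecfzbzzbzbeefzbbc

6

Sliding a length-2 window over the 32 characters (31 positions):
  position 1–2: zb
  position 13–14: zb
  position 19–20: zb
  position 22–23: zb
  position 24–25: zb
  position 29–30: zb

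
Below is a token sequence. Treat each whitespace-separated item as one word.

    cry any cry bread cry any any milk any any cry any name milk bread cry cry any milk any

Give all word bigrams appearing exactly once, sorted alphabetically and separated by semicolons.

Bigram counts meeting the condition (exactly once):
  any name: 1
  cry bread: 1
  cry cry: 1
  milk bread: 1
  name milk: 1

any name; cry bread; cry cry; milk bread; name milk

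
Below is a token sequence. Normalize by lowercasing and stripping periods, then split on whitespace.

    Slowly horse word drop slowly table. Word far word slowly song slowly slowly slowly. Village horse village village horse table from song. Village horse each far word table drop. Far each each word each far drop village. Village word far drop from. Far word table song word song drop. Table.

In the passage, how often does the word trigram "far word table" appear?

2

Scanning the 48 overlapping trigram windows for "far word table":
  position 26–28: far word table
  position 43–45: far word table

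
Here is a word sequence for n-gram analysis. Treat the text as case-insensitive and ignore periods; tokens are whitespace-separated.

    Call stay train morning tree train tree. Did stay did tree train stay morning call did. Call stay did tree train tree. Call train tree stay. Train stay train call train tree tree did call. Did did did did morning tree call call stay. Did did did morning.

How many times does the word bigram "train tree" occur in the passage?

4

Scanning the 47 overlapping bigram windows for "train tree":
  position 6–7: train tree
  position 21–22: train tree
  position 24–25: train tree
  position 31–32: train tree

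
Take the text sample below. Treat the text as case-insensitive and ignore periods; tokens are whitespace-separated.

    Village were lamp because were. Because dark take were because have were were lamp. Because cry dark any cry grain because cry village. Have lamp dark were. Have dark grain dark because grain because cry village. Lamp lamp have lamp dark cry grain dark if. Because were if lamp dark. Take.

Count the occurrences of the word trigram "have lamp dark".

2

Scanning the 49 overlapping trigram windows for "have lamp dark":
  position 24–26: have lamp dark
  position 39–41: have lamp dark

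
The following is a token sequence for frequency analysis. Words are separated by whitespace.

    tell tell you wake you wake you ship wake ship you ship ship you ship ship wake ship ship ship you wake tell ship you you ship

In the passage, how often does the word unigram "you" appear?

8

Scanning the 27 tokens for "you":
  position 3: you
  position 5: you
  position 7: you
  position 11: you
  position 14: you
  position 21: you
  position 25: you
  position 26: you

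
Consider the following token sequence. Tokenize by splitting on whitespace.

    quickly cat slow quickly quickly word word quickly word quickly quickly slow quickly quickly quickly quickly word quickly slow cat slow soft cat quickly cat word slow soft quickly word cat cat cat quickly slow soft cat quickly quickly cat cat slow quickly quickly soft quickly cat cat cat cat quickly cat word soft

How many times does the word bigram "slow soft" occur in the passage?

Scanning the 53 overlapping bigram windows for "slow soft":
  position 21–22: slow soft
  position 27–28: slow soft
  position 35–36: slow soft

3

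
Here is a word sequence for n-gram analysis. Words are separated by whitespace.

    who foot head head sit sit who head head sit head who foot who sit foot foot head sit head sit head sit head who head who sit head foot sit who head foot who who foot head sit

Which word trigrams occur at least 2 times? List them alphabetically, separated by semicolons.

foot head sit; head head sit; head sit head; sit head sit; sit head who; sit who head; who foot head

Trigram counts meeting the condition (at least 2 times):
  foot head sit: 2
  head head sit: 2
  head sit head: 4
  sit head sit: 2
  sit head who: 2
  sit who head: 2
  who foot head: 2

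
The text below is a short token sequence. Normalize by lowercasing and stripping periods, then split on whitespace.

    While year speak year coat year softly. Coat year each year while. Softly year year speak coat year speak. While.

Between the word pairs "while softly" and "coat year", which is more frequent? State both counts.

"while softly": 1 occurrence
"coat year": 3 occurrences

"coat year" (3 vs 1)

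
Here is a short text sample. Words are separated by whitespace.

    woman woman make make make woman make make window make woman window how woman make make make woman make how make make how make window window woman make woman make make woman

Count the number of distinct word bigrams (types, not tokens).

13

32 tokens → 31 bigram windows in total.
Repeated bigrams (each contributes count−1 duplicates):
  make make: 7
  woman make: 6
  make woman: 5
  how make: 2
  make how: 2
  make window: 2
18 duplicate windows → 31 − 18 = 13 distinct.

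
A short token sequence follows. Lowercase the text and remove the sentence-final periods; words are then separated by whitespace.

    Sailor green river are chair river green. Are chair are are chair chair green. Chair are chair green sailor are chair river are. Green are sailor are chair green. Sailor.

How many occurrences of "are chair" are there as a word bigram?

6

Scanning the 29 overlapping bigram windows for "are chair":
  position 4–5: are chair
  position 8–9: are chair
  position 11–12: are chair
  position 16–17: are chair
  position 20–21: are chair
  position 27–28: are chair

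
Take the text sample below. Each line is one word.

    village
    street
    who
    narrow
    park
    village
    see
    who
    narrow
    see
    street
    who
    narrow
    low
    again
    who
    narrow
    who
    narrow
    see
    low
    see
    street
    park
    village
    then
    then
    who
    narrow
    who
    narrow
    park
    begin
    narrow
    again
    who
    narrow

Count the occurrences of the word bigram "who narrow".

8

Scanning the 36 overlapping bigram windows for "who narrow":
  position 3–4: who narrow
  position 8–9: who narrow
  position 12–13: who narrow
  position 16–17: who narrow
  position 18–19: who narrow
  position 28–29: who narrow
  position 30–31: who narrow
  position 36–37: who narrow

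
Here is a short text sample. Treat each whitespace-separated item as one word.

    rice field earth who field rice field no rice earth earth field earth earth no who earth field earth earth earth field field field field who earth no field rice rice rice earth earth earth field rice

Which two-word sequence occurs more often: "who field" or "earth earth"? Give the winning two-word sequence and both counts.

"earth earth" (6 vs 1)

"who field": 1 occurrence
"earth earth": 6 occurrences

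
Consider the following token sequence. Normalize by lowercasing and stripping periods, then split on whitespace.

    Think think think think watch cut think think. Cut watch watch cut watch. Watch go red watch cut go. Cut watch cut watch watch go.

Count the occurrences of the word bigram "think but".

0

Scanning the 24 overlapping bigram windows for "think but":
  (none found)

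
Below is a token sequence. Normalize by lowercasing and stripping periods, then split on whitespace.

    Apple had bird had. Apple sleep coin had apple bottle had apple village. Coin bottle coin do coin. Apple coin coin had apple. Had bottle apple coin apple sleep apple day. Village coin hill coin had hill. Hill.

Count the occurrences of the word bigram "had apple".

4

Scanning the 37 overlapping bigram windows for "had apple":
  position 4–5: had apple
  position 8–9: had apple
  position 11–12: had apple
  position 22–23: had apple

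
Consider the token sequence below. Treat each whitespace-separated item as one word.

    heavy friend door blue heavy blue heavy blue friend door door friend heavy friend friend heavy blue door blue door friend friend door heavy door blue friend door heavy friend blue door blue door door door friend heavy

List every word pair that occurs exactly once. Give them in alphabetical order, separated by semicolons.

Bigram counts meeting the condition (exactly once):
  friend blue: 1
  heavy door: 1

friend blue; heavy door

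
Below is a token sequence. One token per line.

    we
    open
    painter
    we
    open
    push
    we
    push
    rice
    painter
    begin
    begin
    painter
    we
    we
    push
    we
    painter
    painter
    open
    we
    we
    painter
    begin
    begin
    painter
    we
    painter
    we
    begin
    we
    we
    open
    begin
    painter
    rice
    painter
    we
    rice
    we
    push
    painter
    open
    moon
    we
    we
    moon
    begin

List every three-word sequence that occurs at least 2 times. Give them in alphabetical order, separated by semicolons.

Trigram counts meeting the condition (at least 2 times):
  begin begin painter: 2
  begin painter we: 2
  painter begin begin: 2

begin begin painter; begin painter we; painter begin begin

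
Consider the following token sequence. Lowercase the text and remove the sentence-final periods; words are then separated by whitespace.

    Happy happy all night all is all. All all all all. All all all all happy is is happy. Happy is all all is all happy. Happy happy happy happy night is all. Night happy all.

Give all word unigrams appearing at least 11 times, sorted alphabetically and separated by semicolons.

Unigram counts meeting the condition (at least 11 times):
  all: 16
  happy: 11

all; happy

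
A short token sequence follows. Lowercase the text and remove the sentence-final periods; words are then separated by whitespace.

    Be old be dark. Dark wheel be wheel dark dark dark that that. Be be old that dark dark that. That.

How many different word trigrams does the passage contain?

17

21 tokens → 19 trigram windows in total.
Repeated trigrams (each contributes count−1 duplicates):
  dark dark that: 2
  dark that that: 2
2 duplicate windows → 19 − 2 = 17 distinct.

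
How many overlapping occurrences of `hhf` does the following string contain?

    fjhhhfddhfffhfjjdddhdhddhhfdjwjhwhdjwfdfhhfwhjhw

Sliding a length-3 window over the 48 characters (46 positions):
  position 4–6: hhf
  position 25–27: hhf
  position 41–43: hhf

3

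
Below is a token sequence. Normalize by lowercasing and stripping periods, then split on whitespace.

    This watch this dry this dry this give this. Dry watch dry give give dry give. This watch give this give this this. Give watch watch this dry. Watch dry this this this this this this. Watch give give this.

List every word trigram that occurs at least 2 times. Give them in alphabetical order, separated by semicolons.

dry watch dry; this dry this; this dry watch; this give this; this this this; this watch give; watch this dry

Trigram counts meeting the condition (at least 2 times):
  dry watch dry: 2
  this dry this: 2
  this dry watch: 2
  this give this: 2
  this this this: 4
  this watch give: 2
  watch this dry: 2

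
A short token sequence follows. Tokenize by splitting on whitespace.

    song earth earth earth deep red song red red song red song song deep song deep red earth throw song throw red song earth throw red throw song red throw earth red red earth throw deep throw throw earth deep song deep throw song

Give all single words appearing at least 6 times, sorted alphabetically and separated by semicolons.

Unigram counts meeting the condition (at least 6 times):
  deep: 6
  earth: 8
  red: 10
  song: 11
  throw: 9

deep; earth; red; song; throw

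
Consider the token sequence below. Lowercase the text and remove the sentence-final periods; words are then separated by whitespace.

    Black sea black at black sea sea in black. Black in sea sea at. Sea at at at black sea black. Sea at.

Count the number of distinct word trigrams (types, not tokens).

23 tokens → 21 trigram windows in total.
Repeated trigrams (each contributes count−1 duplicates):
  at black sea: 2
  black sea black: 2
2 duplicate windows → 21 − 2 = 19 distinct.

19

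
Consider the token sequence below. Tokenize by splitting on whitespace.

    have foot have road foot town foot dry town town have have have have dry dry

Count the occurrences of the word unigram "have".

Scanning the 16 tokens for "have":
  position 1: have
  position 3: have
  position 11: have
  position 12: have
  position 13: have
  position 14: have

6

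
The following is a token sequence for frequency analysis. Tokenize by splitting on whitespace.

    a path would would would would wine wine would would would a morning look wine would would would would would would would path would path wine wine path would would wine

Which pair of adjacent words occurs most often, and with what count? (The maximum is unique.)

Bigram frequencies (highest first):
  would would: 12
  path would: 3
  would wine: 2
  wine wine: 2
  wine would: 2
  would path: 2
  … (7 more, each ≤ 1)

"would would", 12 times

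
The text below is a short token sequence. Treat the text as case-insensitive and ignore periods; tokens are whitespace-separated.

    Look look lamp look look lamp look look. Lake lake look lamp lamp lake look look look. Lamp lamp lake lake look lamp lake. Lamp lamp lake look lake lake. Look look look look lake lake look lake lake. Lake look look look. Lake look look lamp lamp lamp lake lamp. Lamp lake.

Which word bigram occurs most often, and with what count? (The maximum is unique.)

Bigram frequencies (highest first):
  look look: 11
  lake look: 8
  look lamp: 6
  lake lake: 6
  lamp lamp: 6
  lamp lake: 6
  … (3 more, each ≤ 5)

"look look", 11 times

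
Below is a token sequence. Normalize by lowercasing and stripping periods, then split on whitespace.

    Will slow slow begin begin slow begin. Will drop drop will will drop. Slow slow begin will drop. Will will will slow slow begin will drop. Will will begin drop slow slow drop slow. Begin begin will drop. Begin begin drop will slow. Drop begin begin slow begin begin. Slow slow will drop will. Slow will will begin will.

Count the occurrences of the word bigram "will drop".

Scanning the 58 overlapping bigram windows for "will drop":
  position 8–9: will drop
  position 12–13: will drop
  position 17–18: will drop
  position 25–26: will drop
  position 37–38: will drop
  position 52–53: will drop

6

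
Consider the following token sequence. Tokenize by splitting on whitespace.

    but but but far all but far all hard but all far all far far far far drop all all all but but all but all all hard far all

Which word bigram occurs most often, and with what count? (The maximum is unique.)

"far all", 4 times

Bigram frequencies (highest first):
  far all: 4
  but but: 3
  all but: 3
  but all: 3
  far far: 3
  all all: 3
  … (7 more, each ≤ 2)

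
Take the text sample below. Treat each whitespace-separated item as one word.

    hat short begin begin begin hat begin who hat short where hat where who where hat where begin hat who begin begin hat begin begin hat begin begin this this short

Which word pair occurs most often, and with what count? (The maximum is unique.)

"begin begin", 5 times

Bigram frequencies (highest first):
  begin begin: 5
  begin hat: 4
  hat begin: 3
  hat short: 2
  where hat: 2
  hat where: 2
  … (12 more, each ≤ 1)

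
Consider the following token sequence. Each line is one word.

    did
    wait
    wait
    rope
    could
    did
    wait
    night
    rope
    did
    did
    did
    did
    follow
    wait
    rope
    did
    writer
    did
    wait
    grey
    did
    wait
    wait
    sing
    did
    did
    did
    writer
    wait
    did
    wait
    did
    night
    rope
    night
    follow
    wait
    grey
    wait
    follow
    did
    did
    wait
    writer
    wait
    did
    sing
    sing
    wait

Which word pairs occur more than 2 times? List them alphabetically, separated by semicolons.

Bigram counts meeting the condition (more than 2 times):
  did did: 6
  did wait: 6
  wait did: 3

did did; did wait; wait did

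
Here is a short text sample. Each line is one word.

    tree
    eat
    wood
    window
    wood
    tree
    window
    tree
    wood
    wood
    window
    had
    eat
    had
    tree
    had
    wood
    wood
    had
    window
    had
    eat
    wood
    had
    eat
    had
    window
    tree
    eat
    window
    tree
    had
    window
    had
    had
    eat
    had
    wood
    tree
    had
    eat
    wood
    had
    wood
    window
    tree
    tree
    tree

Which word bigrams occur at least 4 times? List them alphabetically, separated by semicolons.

had eat; window tree

Bigram counts meeting the condition (at least 4 times):
  had eat: 5
  window tree: 4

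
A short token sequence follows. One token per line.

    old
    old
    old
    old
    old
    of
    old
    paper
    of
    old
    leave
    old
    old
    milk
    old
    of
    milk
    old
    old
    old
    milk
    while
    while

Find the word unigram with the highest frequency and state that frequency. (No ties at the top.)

"old", 13 times

Unigram frequencies (highest first):
  old: 13
  of: 3
  milk: 3
  while: 2
  paper: 1
  leave: 1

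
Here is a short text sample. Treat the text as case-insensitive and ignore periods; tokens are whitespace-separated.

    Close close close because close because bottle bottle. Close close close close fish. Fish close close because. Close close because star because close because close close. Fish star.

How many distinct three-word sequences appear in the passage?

28 tokens → 26 trigram windows in total.
Repeated trigrams (each contributes count−1 duplicates):
  close because close: 3
  close close because: 3
  close close close: 3
  because close because: 2
  because close close: 2
  close close fish: 2
9 duplicate windows → 26 − 9 = 17 distinct.

17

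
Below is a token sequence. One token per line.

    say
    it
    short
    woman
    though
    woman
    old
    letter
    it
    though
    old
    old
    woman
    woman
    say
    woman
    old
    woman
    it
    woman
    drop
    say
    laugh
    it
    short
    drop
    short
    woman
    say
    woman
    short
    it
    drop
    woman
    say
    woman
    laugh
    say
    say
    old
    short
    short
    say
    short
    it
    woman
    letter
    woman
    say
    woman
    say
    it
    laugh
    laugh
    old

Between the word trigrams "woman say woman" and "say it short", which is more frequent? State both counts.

"woman say woman" (4 vs 1)

"woman say woman": 4 occurrences
"say it short": 1 occurrence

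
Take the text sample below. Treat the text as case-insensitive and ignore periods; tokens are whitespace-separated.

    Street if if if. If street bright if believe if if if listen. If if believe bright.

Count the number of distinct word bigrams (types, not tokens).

10

17 tokens → 16 bigram windows in total.
Repeated bigrams (each contributes count−1 duplicates):
  if if: 6
  if believe: 2
6 duplicate windows → 16 − 6 = 10 distinct.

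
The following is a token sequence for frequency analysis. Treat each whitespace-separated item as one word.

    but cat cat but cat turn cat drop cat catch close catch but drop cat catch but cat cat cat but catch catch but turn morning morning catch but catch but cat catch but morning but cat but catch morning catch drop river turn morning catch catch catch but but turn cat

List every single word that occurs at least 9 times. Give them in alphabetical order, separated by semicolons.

Unigram counts meeting the condition (at least 9 times):
  but: 13
  cat: 12
  catch: 13

but; cat; catch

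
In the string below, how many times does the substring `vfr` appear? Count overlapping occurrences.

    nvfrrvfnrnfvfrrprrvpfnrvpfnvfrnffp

3

Sliding a length-3 window over the 34 characters (32 positions):
  position 2–4: vfr
  position 12–14: vfr
  position 28–30: vfr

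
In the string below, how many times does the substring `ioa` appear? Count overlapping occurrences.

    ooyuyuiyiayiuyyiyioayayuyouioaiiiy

Sliding a length-3 window over the 34 characters (32 positions):
  position 18–20: ioa
  position 28–30: ioa

2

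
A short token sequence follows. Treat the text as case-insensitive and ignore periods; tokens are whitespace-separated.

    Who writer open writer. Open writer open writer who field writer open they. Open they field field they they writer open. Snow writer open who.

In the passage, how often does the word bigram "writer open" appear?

6

Scanning the 24 overlapping bigram windows for "writer open":
  position 2–3: writer open
  position 4–5: writer open
  position 6–7: writer open
  position 11–12: writer open
  position 20–21: writer open
  position 23–24: writer open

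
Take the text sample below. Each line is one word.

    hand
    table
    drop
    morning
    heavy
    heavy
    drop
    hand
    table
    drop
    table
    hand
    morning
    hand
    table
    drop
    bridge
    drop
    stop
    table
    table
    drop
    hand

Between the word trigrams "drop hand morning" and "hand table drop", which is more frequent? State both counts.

"hand table drop" (3 vs 0)

"drop hand morning": 0 occurrences
"hand table drop": 3 occurrences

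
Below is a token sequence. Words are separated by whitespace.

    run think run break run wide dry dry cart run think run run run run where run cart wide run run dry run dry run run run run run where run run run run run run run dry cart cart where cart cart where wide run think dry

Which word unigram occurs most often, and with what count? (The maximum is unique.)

"run", 25 times

Unigram frequencies (highest first):
  run: 25
  dry: 6
  cart: 6
  where: 4
  think: 3
  wide: 3
  … (1 more, each ≤ 1)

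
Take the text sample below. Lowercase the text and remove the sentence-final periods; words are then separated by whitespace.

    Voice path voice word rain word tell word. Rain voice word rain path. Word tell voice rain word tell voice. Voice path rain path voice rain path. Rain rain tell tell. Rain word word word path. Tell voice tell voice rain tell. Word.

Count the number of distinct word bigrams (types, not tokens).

22

43 tokens → 42 bigram windows in total.
Repeated bigrams (each contributes count−1 duplicates):
  tell voice: 4
  rain path: 3
  rain word: 3
  voice rain: 3
  word rain: 3
  word tell: 3
  path rain: 2
  path voice: 2
  … (5 more repeated)
20 duplicate windows → 42 − 20 = 22 distinct.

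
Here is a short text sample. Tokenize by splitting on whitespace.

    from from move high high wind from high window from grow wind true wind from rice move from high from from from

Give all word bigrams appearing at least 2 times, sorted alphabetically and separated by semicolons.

from from; from high; wind from

Bigram counts meeting the condition (at least 2 times):
  from from: 3
  from high: 2
  wind from: 2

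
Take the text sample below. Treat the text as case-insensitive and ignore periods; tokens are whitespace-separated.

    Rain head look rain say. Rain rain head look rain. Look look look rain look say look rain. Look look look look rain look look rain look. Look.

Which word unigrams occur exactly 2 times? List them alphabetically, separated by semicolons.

Unigram counts meeting the condition (exactly 2 times):
  head: 2
  say: 2

head; say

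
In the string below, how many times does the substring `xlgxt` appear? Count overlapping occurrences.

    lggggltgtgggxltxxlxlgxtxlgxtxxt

2

Sliding a length-5 window over the 31 characters (27 positions):
  position 19–23: xlgxt
  position 24–28: xlgxt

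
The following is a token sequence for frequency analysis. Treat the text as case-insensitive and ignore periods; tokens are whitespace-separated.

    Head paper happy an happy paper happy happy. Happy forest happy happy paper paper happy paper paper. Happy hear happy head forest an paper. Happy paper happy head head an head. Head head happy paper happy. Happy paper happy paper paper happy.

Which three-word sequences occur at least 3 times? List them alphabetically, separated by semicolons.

happy paper happy; happy paper paper; paper happy paper; paper paper happy

Trigram counts meeting the condition (at least 3 times):
  happy paper happy: 4
  happy paper paper: 3
  paper happy paper: 3
  paper paper happy: 3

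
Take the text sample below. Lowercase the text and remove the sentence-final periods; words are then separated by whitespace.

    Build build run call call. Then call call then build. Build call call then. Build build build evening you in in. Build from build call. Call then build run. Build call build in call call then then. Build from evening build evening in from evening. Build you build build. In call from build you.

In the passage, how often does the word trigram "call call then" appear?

Scanning the 52 overlapping trigram windows for "call call then":
  position 4–6: call call then
  position 7–9: call call then
  position 12–14: call call then
  position 25–27: call call then
  position 34–36: call call then

5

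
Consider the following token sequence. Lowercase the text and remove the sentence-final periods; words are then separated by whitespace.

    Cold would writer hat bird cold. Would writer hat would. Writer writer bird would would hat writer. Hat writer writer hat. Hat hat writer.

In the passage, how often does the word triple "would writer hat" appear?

Scanning the 22 overlapping trigram windows for "would writer hat":
  position 2–4: would writer hat
  position 7–9: would writer hat

2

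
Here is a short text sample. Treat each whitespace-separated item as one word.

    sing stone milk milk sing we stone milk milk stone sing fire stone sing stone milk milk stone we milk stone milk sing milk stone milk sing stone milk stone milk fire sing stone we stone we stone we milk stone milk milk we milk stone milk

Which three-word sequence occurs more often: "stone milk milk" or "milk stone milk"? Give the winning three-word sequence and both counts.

"stone milk milk": 4 occurrences
"milk stone milk": 5 occurrences

"milk stone milk" (5 vs 4)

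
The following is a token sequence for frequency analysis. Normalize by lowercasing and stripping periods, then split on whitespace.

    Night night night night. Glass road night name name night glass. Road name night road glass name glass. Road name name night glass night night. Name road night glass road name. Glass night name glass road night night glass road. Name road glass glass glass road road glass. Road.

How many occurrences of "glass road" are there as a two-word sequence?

8

Scanning the 48 overlapping bigram windows for "glass road":
  position 5–6: glass road
  position 11–12: glass road
  position 18–19: glass road
  position 29–30: glass road
  position 35–36: glass road
  position 39–40: glass road
  position 45–46: glass road
  position 48–49: glass road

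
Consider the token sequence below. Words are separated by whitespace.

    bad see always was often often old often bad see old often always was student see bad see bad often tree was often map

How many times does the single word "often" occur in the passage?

6

Scanning the 24 tokens for "often":
  position 5: often
  position 6: often
  position 8: often
  position 12: often
  position 20: often
  position 23: often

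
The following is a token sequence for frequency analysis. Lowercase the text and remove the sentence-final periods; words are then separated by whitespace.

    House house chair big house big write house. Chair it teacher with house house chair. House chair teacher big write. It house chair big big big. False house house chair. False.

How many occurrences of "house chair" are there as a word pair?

Scanning the 30 overlapping bigram windows for "house chair":
  position 2–3: house chair
  position 8–9: house chair
  position 14–15: house chair
  position 16–17: house chair
  position 22–23: house chair
  position 29–30: house chair

6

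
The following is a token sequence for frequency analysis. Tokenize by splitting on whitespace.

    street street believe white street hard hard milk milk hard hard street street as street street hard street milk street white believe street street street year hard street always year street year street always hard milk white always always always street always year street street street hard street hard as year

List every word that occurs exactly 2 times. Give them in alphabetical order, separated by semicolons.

as; believe

Unigram counts meeting the condition (exactly 2 times):
  as: 2
  believe: 2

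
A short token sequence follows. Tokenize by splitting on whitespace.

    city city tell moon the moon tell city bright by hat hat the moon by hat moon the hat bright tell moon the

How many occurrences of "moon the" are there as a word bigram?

3

Scanning the 22 overlapping bigram windows for "moon the":
  position 4–5: moon the
  position 17–18: moon the
  position 22–23: moon the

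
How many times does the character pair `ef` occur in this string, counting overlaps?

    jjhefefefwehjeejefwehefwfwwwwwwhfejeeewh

5

Sliding a length-2 window over the 40 characters (39 positions):
  position 4–5: ef
  position 6–7: ef
  position 8–9: ef
  position 17–18: ef
  position 22–23: ef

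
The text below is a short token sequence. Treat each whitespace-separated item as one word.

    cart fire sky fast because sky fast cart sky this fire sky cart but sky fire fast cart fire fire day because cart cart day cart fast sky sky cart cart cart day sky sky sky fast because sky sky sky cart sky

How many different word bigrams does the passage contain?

43 tokens → 42 bigram windows in total.
Repeated bigrams (each contributes count−1 duplicates):
  sky sky: 5
  cart cart: 3
  sky cart: 3
  sky fast: 3
  because sky: 2
  cart day: 2
  cart fire: 2
  cart sky: 2
  … (3 more repeated)
17 duplicate windows → 42 − 17 = 25 distinct.

25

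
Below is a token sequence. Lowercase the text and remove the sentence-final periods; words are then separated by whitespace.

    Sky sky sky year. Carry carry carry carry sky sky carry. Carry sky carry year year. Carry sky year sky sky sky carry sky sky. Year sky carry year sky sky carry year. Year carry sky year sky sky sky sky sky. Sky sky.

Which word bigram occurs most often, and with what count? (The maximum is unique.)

"sky sky", 13 times

Bigram frequencies (highest first):
  sky sky: 13
  carry sky: 5
  sky carry: 5
  sky year: 4
  carry carry: 4
  year sky: 4
  … (3 more, each ≤ 3)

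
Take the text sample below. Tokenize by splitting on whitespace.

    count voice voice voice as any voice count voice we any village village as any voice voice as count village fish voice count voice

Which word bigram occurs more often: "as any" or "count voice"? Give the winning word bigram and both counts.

"as any": 2 occurrences
"count voice": 3 occurrences

"count voice" (3 vs 2)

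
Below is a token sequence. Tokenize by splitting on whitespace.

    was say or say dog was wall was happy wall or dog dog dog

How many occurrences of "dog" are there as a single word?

Scanning the 14 tokens for "dog":
  position 5: dog
  position 12: dog
  position 13: dog
  position 14: dog

4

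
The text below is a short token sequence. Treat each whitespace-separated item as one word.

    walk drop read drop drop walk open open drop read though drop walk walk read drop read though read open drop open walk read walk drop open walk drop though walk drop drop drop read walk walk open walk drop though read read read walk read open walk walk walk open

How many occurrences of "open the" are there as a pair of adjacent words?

Scanning the 50 overlapping bigram windows for "open the":
  (none found)

0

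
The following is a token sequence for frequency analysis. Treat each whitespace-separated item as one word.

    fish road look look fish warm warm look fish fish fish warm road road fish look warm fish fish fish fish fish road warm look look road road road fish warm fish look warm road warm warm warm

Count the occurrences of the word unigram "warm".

10

Scanning the 38 tokens for "warm":
  position 6: warm
  position 7: warm
  position 12: warm
  position 17: warm
  position 24: warm
  position 31: warm
  position 34: warm
  position 36: warm
  position 37: warm
  position 38: warm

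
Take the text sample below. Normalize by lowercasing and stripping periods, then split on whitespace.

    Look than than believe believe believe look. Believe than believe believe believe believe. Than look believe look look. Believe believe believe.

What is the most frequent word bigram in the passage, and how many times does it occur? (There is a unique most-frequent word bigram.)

Bigram frequencies (highest first):
  believe believe: 7
  look believe: 3
  than believe: 2
  believe look: 2
  believe than: 2
  look than: 1
  … (3 more, each ≤ 1)

"believe believe", 7 times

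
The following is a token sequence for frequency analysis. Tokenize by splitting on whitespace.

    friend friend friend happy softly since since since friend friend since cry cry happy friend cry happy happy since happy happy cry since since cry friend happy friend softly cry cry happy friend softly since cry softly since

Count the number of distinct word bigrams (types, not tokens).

38 tokens → 37 bigram windows in total.
Repeated bigrams (each contributes count−1 duplicates):
  cry happy: 3
  friend friend: 3
  happy friend: 3
  since cry: 3
  since since: 3
  softly since: 3
  cry cry: 2
  friend happy: 2
  … (2 more repeated)
16 duplicate windows → 37 − 16 = 21 distinct.

21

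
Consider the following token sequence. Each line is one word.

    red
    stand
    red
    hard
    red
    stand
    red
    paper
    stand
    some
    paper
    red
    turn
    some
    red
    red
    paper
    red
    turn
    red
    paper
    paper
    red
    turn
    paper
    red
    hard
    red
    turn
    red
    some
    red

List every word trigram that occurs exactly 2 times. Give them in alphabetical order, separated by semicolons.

Trigram counts meeting the condition (exactly 2 times):
  red hard red: 2
  red stand red: 2
  red turn red: 2

red hard red; red stand red; red turn red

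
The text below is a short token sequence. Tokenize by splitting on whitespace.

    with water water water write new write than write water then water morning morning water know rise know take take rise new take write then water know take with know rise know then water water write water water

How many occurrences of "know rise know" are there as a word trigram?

Scanning the 36 overlapping trigram windows for "know rise know":
  position 16–18: know rise know
  position 30–32: know rise know

2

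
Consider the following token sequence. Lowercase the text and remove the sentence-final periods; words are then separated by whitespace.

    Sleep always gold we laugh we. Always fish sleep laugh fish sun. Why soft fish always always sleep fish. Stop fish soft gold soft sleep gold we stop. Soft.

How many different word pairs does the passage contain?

29 tokens → 28 bigram windows in total.
Repeated bigrams (each contributes count−1 duplicates):
  gold we: 2
1 duplicate windows → 28 − 1 = 27 distinct.

27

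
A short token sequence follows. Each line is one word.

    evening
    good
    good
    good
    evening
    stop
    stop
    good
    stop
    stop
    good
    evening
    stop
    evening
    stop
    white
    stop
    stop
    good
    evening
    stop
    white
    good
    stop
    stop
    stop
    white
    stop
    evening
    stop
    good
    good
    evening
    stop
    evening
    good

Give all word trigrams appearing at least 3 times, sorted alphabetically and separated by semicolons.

good evening stop; stop stop good

Trigram counts meeting the condition (at least 3 times):
  good evening stop: 4
  stop stop good: 3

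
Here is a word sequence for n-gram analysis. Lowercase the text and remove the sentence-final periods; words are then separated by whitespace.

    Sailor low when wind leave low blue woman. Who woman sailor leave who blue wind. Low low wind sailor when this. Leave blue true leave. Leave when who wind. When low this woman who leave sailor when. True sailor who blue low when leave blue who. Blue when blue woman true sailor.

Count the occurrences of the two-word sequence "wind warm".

Scanning the 51 overlapping bigram windows for "wind warm":
  (none found)

0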